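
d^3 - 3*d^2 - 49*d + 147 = (d - 7)*(d - 3)*(d + 7)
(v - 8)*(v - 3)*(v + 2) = v^3 - 9*v^2 + 2*v + 48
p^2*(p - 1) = p^3 - p^2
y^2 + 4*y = y*(y + 4)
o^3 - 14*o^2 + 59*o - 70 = (o - 7)*(o - 5)*(o - 2)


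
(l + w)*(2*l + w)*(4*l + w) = 8*l^3 + 14*l^2*w + 7*l*w^2 + w^3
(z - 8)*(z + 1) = z^2 - 7*z - 8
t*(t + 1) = t^2 + t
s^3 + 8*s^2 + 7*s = s*(s + 1)*(s + 7)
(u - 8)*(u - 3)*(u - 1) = u^3 - 12*u^2 + 35*u - 24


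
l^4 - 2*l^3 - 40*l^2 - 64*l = l*(l - 8)*(l + 2)*(l + 4)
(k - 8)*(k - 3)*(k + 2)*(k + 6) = k^4 - 3*k^3 - 52*k^2 + 60*k + 288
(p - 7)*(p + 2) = p^2 - 5*p - 14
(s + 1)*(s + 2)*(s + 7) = s^3 + 10*s^2 + 23*s + 14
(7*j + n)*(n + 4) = 7*j*n + 28*j + n^2 + 4*n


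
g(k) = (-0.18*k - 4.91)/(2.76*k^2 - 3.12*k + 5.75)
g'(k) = (3.12 - 5.52*k)*(-0.18*k - 4.91)/(2.76*k^2 - 3.12*k + 5.75)^2 - 0.18/(2.76*k^2 - 3.12*k + 5.75) = (0.4968*k^2 + 27.1032*k - 16.3542)/(7.6176*k^4 - 17.2224*k^3 + 41.4744*k^2 - 35.88*k + 33.0625)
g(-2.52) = -0.14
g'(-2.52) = -0.08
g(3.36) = -0.21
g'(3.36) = 0.12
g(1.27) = -0.82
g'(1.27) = 0.48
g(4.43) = -0.12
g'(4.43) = 0.05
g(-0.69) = -0.52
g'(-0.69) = -0.41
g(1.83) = -0.56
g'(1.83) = 0.41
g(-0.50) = -0.60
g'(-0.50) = -0.47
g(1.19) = -0.86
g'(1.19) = 0.47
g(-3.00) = -0.11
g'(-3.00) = -0.06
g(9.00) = -0.03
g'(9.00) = 0.01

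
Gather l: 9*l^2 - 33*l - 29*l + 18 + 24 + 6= 9*l^2 - 62*l + 48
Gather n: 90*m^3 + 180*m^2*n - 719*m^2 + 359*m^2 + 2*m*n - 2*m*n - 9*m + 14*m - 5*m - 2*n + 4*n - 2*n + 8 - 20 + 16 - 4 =90*m^3 + 180*m^2*n - 360*m^2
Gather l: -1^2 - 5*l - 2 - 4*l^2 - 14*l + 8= -4*l^2 - 19*l + 5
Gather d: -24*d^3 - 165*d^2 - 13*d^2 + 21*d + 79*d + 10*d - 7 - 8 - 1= -24*d^3 - 178*d^2 + 110*d - 16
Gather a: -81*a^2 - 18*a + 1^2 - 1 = -81*a^2 - 18*a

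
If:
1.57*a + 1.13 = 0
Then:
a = -0.72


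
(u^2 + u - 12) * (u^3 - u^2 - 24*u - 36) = u^5 - 37*u^3 - 48*u^2 + 252*u + 432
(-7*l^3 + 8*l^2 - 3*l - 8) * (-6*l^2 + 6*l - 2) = 42*l^5 - 90*l^4 + 80*l^3 + 14*l^2 - 42*l + 16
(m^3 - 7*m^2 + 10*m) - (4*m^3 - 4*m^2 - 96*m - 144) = -3*m^3 - 3*m^2 + 106*m + 144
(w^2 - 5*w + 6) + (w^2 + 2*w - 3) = 2*w^2 - 3*w + 3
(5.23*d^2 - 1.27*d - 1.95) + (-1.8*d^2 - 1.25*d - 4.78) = 3.43*d^2 - 2.52*d - 6.73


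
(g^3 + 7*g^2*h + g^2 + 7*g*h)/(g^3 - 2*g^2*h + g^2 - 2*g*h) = (g + 7*h)/(g - 2*h)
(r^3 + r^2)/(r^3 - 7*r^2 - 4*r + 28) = r^2*(r + 1)/(r^3 - 7*r^2 - 4*r + 28)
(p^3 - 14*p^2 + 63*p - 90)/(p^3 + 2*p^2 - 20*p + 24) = (p^3 - 14*p^2 + 63*p - 90)/(p^3 + 2*p^2 - 20*p + 24)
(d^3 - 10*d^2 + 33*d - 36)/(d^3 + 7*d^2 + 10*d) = (d^3 - 10*d^2 + 33*d - 36)/(d*(d^2 + 7*d + 10))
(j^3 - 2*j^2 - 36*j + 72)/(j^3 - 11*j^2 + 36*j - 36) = (j + 6)/(j - 3)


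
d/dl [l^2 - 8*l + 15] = 2*l - 8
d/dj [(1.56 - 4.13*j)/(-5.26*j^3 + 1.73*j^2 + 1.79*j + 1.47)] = (-43.4476*j^3 + 31.7617*j^2 - 5.3976*j - 8.8635)/(27.6676*j^6 - 18.1996*j^5 - 15.8379*j^4 - 9.271*j^3 + 8.2903*j^2 + 5.2626*j + 2.1609)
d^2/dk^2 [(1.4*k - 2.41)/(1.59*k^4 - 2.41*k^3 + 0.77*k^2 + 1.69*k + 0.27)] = (42.47208*k^7 - 207.68898*k^6 + 336.11853*k^5 - 259.239906*k^4 + 46.695988*k^3 + 73.667916*k^2 - 29.97228*k - 14.041964)/(4.019679*k^12 - 18.278163*k^11 + 33.544548*k^10 - 18.883432*k^9 - 20.562861*k^8 + 31.367124*k^7 + 1.951259*k^6 - 16.296732*k^5 + 0.827474999999999*k^4 + 6.407848*k^3 + 2.48184*k^2 + 0.369603*k + 0.019683)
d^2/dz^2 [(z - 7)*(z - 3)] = 2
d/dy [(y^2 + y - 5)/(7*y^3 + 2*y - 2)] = ((2*y + 1)*(7*y^3 + 2*y - 2) - (21*y^2 + 2)*(y^2 + y - 5))/(7*y^3 + 2*y - 2)^2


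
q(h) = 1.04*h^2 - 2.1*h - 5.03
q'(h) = 2.08*h - 2.1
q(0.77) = -6.03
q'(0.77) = -0.50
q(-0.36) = -4.14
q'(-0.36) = -2.85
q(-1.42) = 0.05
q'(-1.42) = -5.05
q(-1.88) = 2.59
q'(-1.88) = -6.01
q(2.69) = -3.15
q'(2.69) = 3.50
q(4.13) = 4.04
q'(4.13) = 6.49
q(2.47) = -3.87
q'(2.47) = 3.04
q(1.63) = -5.69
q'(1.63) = 1.29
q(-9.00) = 98.11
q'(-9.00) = -20.82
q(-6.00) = 45.01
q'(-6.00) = -14.58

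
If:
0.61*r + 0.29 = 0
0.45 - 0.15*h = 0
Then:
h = 3.00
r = -0.48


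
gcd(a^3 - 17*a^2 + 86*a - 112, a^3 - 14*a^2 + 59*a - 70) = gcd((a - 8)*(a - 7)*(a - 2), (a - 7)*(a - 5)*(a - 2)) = a^2 - 9*a + 14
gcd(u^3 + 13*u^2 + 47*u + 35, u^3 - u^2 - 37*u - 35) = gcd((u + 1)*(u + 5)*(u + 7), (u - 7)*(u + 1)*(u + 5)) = u^2 + 6*u + 5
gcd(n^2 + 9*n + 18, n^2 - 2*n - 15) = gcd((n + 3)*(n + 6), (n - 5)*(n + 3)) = n + 3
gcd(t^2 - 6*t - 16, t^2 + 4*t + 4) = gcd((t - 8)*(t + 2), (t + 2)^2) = t + 2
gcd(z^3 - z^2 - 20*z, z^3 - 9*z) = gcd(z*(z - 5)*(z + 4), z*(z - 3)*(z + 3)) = z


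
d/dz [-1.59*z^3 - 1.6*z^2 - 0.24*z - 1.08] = -4.77*z^2 - 3.2*z - 0.24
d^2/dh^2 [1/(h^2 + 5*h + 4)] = 2*(-h^2 - 5*h + (2*h + 5)^2 - 4)/(h^2 + 5*h + 4)^3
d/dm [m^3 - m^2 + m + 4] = 3*m^2 - 2*m + 1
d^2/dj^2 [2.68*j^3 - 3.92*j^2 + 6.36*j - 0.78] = 16.08*j - 7.84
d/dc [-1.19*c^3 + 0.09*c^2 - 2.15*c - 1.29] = -3.57*c^2 + 0.18*c - 2.15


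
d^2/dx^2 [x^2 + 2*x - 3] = 2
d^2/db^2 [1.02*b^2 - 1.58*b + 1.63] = 2.04000000000000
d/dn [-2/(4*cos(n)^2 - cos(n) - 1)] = 2*(1 - 8*cos(n))*sin(n)/(-4*cos(n)^2 + cos(n) + 1)^2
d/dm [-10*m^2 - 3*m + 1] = -20*m - 3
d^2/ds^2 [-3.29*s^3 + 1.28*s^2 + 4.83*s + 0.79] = 2.56 - 19.74*s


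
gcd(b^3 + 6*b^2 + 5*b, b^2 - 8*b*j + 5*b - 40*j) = b + 5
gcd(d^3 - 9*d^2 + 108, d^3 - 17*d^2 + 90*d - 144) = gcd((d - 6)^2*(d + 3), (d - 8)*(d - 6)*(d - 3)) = d - 6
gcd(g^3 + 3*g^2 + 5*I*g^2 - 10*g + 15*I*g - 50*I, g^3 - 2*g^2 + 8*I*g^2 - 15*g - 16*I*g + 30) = g^2 + g*(-2 + 5*I) - 10*I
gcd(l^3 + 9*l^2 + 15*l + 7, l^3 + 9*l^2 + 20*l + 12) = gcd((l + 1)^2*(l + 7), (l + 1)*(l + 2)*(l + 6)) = l + 1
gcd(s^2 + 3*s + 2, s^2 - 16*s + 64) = 1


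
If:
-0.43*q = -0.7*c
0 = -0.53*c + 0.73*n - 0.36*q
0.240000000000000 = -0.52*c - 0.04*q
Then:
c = -0.41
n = -0.63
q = -0.67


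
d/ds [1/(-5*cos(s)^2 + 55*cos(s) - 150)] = (11 - 2*cos(s))*sin(s)/(5*(cos(s)^2 - 11*cos(s) + 30)^2)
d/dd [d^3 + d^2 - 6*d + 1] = 3*d^2 + 2*d - 6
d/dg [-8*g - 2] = -8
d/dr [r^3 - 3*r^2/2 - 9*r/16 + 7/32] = 3*r^2 - 3*r - 9/16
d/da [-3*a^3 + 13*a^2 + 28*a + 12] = -9*a^2 + 26*a + 28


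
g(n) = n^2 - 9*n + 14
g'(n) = 2*n - 9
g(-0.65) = 20.27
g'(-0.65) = -10.30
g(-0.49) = 18.65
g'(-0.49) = -9.98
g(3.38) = -5.00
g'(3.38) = -2.24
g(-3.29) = 54.43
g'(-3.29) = -15.58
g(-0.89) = 22.80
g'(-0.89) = -10.78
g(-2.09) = 37.18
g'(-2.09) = -13.18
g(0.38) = 10.72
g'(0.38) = -8.24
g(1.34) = 3.74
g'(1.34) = -6.32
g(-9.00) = 176.00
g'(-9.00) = -27.00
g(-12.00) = 266.00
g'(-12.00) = -33.00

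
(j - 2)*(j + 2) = j^2 - 4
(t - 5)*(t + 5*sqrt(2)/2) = t^2 - 5*t + 5*sqrt(2)*t/2 - 25*sqrt(2)/2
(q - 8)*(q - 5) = q^2 - 13*q + 40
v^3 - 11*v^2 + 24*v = v*(v - 8)*(v - 3)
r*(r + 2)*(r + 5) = r^3 + 7*r^2 + 10*r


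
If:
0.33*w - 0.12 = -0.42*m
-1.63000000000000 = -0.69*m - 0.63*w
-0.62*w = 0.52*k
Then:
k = -19.45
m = -12.53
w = 16.31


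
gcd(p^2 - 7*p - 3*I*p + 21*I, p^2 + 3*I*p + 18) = p - 3*I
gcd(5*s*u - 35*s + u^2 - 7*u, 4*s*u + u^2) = 1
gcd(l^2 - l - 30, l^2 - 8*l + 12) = l - 6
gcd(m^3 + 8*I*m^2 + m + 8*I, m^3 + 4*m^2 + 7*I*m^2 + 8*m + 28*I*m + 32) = m^2 + 7*I*m + 8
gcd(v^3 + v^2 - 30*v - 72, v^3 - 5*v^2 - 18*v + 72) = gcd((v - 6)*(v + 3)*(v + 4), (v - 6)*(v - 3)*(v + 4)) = v^2 - 2*v - 24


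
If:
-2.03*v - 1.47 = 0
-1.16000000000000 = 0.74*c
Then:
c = -1.57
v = -0.72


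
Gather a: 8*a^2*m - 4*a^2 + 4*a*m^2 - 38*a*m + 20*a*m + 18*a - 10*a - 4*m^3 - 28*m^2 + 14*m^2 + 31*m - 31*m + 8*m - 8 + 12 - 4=a^2*(8*m - 4) + a*(4*m^2 - 18*m + 8) - 4*m^3 - 14*m^2 + 8*m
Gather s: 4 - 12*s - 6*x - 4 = -12*s - 6*x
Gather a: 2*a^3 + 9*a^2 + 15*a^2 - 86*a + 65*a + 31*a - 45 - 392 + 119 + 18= 2*a^3 + 24*a^2 + 10*a - 300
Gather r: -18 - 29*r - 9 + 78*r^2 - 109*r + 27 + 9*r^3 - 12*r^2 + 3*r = 9*r^3 + 66*r^2 - 135*r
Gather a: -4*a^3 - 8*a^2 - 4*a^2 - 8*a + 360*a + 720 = -4*a^3 - 12*a^2 + 352*a + 720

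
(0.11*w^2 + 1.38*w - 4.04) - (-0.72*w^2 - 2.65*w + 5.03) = 0.83*w^2 + 4.03*w - 9.07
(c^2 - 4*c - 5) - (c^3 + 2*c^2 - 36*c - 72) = -c^3 - c^2 + 32*c + 67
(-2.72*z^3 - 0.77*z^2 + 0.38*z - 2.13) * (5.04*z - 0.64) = -13.7088*z^4 - 2.14*z^3 + 2.408*z^2 - 10.9784*z + 1.3632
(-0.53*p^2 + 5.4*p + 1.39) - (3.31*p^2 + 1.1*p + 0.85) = -3.84*p^2 + 4.3*p + 0.54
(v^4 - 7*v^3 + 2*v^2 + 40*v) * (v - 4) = v^5 - 11*v^4 + 30*v^3 + 32*v^2 - 160*v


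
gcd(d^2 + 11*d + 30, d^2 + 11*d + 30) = d^2 + 11*d + 30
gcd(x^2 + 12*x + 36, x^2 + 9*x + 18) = x + 6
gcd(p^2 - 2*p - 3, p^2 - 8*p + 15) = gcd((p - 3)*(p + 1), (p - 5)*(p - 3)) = p - 3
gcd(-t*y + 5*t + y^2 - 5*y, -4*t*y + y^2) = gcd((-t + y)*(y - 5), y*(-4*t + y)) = 1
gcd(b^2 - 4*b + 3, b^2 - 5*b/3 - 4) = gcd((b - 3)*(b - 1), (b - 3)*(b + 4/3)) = b - 3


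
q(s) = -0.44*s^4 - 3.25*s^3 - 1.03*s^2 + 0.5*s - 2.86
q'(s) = -1.76*s^3 - 9.75*s^2 - 2.06*s + 0.5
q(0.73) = -4.43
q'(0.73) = -6.88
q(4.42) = -469.35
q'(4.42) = -351.06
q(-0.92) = -1.98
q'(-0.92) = -4.49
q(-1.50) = 2.81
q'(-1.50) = -12.41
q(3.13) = -153.28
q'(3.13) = -155.44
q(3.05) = -141.20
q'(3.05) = -146.42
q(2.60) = -85.75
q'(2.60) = -101.70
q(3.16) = -157.99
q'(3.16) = -158.91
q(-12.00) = -3665.02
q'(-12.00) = 1662.50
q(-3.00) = 38.48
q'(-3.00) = -33.55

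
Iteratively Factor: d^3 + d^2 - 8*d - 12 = (d - 3)*(d^2 + 4*d + 4) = (d - 3)*(d + 2)*(d + 2)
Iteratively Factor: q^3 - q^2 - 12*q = (q)*(q^2 - q - 12) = q*(q - 4)*(q + 3)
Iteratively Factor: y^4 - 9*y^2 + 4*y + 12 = (y - 2)*(y^3 + 2*y^2 - 5*y - 6) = (y - 2)*(y + 3)*(y^2 - y - 2) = (y - 2)^2*(y + 3)*(y + 1)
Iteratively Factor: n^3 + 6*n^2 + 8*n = (n + 4)*(n^2 + 2*n) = n*(n + 4)*(n + 2)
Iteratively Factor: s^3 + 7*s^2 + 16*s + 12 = (s + 3)*(s^2 + 4*s + 4) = (s + 2)*(s + 3)*(s + 2)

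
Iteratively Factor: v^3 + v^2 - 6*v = (v + 3)*(v^2 - 2*v) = (v - 2)*(v + 3)*(v)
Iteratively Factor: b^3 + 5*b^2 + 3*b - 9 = (b - 1)*(b^2 + 6*b + 9) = (b - 1)*(b + 3)*(b + 3)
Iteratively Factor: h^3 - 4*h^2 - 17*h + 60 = (h - 3)*(h^2 - h - 20) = (h - 5)*(h - 3)*(h + 4)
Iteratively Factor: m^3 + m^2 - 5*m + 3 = (m - 1)*(m^2 + 2*m - 3) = (m - 1)*(m + 3)*(m - 1)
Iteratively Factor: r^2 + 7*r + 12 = (r + 3)*(r + 4)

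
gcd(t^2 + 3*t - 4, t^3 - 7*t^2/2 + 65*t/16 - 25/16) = t - 1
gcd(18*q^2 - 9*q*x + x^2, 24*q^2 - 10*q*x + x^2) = -6*q + x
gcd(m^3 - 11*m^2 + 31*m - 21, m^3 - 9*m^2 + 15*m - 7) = m^2 - 8*m + 7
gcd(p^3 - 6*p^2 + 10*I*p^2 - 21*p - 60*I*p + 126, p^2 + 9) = p + 3*I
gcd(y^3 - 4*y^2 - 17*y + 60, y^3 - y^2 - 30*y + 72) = y - 3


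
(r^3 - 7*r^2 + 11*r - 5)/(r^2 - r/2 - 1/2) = 2*(r^2 - 6*r + 5)/(2*r + 1)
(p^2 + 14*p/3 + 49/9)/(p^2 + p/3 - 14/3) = (p + 7/3)/(p - 2)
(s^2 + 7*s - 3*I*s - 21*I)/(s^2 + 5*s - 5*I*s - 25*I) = (s^2 + s*(7 - 3*I) - 21*I)/(s^2 + 5*s*(1 - I) - 25*I)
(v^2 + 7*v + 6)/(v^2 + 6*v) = (v + 1)/v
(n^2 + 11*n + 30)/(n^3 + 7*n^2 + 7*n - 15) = (n + 6)/(n^2 + 2*n - 3)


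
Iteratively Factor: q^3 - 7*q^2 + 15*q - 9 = (q - 1)*(q^2 - 6*q + 9) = (q - 3)*(q - 1)*(q - 3)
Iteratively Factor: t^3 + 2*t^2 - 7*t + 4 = (t + 4)*(t^2 - 2*t + 1) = (t - 1)*(t + 4)*(t - 1)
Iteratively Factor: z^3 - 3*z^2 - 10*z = (z - 5)*(z^2 + 2*z) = z*(z - 5)*(z + 2)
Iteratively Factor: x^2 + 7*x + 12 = (x + 3)*(x + 4)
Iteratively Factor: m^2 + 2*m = (m + 2)*(m)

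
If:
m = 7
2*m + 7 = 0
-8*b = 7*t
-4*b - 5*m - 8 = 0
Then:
No Solution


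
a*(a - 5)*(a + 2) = a^3 - 3*a^2 - 10*a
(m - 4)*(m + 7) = m^2 + 3*m - 28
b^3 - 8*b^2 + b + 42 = (b - 7)*(b - 3)*(b + 2)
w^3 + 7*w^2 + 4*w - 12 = (w - 1)*(w + 2)*(w + 6)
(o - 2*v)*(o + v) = o^2 - o*v - 2*v^2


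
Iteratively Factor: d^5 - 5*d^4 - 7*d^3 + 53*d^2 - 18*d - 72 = (d + 3)*(d^4 - 8*d^3 + 17*d^2 + 2*d - 24) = (d - 3)*(d + 3)*(d^3 - 5*d^2 + 2*d + 8) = (d - 3)*(d - 2)*(d + 3)*(d^2 - 3*d - 4) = (d - 3)*(d - 2)*(d + 1)*(d + 3)*(d - 4)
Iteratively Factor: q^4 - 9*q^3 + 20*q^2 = (q)*(q^3 - 9*q^2 + 20*q) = q^2*(q^2 - 9*q + 20) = q^2*(q - 5)*(q - 4)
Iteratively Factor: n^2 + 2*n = (n + 2)*(n)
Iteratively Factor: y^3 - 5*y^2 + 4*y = (y)*(y^2 - 5*y + 4) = y*(y - 1)*(y - 4)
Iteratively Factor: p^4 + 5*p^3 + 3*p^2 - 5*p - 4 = (p - 1)*(p^3 + 6*p^2 + 9*p + 4) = (p - 1)*(p + 1)*(p^2 + 5*p + 4) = (p - 1)*(p + 1)^2*(p + 4)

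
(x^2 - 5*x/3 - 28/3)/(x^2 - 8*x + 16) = (x + 7/3)/(x - 4)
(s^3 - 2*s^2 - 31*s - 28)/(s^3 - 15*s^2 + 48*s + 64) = (s^2 - 3*s - 28)/(s^2 - 16*s + 64)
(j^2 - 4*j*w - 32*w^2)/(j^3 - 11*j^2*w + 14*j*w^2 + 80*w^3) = (-j - 4*w)/(-j^2 + 3*j*w + 10*w^2)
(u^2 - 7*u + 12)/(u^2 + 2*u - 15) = (u - 4)/(u + 5)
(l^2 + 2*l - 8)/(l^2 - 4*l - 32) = (l - 2)/(l - 8)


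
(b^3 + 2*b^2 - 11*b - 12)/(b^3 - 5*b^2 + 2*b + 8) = (b^2 + b - 12)/(b^2 - 6*b + 8)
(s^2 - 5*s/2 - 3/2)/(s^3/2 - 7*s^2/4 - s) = 2*(s - 3)/(s*(s - 4))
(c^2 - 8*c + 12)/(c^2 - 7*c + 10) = (c - 6)/(c - 5)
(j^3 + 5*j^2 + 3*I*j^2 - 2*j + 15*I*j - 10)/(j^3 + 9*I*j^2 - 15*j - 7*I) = (j^2 + j*(5 + 2*I) + 10*I)/(j^2 + 8*I*j - 7)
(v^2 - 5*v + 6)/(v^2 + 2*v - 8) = (v - 3)/(v + 4)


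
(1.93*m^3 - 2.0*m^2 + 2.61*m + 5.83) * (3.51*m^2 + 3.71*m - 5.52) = 6.7743*m^5 + 0.1403*m^4 - 8.9125*m^3 + 41.1864*m^2 + 7.2221*m - 32.1816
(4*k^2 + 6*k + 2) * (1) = 4*k^2 + 6*k + 2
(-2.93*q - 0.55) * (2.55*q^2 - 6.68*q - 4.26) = -7.4715*q^3 + 18.1699*q^2 + 16.1558*q + 2.343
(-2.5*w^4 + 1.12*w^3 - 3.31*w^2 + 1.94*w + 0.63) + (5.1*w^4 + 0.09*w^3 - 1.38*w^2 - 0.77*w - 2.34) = 2.6*w^4 + 1.21*w^3 - 4.69*w^2 + 1.17*w - 1.71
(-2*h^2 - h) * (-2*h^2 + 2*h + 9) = 4*h^4 - 2*h^3 - 20*h^2 - 9*h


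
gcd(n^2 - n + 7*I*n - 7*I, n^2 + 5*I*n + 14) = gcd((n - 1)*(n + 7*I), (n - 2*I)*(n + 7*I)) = n + 7*I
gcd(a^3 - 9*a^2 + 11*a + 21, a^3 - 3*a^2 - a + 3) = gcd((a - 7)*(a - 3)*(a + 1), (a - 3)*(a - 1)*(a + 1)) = a^2 - 2*a - 3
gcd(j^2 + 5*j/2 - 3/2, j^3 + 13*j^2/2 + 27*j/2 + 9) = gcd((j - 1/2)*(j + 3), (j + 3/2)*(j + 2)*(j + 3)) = j + 3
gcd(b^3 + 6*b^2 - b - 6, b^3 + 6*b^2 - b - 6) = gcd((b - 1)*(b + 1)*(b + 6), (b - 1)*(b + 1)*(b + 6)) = b^3 + 6*b^2 - b - 6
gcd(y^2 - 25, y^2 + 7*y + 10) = y + 5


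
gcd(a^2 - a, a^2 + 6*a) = a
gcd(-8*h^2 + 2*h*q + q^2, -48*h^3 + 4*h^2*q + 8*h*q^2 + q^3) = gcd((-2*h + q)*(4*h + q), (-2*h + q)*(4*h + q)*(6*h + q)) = -8*h^2 + 2*h*q + q^2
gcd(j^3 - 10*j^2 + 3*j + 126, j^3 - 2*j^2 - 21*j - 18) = j^2 - 3*j - 18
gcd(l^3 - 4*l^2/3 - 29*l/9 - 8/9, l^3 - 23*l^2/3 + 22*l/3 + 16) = l^2 - 5*l/3 - 8/3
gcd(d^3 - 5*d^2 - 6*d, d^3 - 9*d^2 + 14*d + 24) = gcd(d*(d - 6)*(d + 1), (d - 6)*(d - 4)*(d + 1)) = d^2 - 5*d - 6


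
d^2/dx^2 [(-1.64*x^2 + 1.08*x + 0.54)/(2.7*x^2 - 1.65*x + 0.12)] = (1.134*x^3 + 26.80776*x^2 - 16.53372*x + 2.970828)/(19.683*x^6 - 36.0855*x^5 + 24.67665*x^4 - 7.699725*x^3 + 1.09674*x^2 - 0.07128*x + 0.001728)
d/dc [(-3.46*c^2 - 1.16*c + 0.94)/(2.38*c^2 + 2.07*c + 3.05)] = (-4.4014*c^2 - 25.5804*c - 5.4838)/(5.6644*c^4 + 9.8532*c^3 + 18.8029*c^2 + 12.627*c + 9.3025)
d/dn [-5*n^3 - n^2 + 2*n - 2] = -15*n^2 - 2*n + 2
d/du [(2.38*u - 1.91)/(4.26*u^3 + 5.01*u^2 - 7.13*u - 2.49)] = (-20.2776*u^3 + 12.486*u^2 + 19.1382*u - 19.5445)/(18.1476*u^6 + 42.6852*u^5 - 35.6475*u^4 - 92.6574*u^3 + 25.8871*u^2 + 35.5074*u + 6.2001)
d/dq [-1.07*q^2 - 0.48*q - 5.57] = -2.14*q - 0.48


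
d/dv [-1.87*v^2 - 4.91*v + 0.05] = -3.74*v - 4.91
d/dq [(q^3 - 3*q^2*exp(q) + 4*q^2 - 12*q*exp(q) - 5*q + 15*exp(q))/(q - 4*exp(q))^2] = ((q - 4*exp(q))*(-3*q^2*exp(q) + 3*q^2 - 18*q*exp(q) + 8*q + 3*exp(q) - 5) + 2*(4*exp(q) - 1)*(q^3 - 3*q^2*exp(q) + 4*q^2 - 12*q*exp(q) - 5*q + 15*exp(q)))/(q - 4*exp(q))^3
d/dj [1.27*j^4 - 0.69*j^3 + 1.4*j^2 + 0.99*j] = 5.08*j^3 - 2.07*j^2 + 2.8*j + 0.99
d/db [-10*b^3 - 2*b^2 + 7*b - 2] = -30*b^2 - 4*b + 7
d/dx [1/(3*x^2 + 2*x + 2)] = 2*(-3*x - 1)/(3*x^2 + 2*x + 2)^2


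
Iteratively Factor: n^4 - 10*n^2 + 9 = (n + 1)*(n^3 - n^2 - 9*n + 9) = (n - 1)*(n + 1)*(n^2 - 9) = (n - 3)*(n - 1)*(n + 1)*(n + 3)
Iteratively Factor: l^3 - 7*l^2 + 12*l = (l - 3)*(l^2 - 4*l) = (l - 4)*(l - 3)*(l)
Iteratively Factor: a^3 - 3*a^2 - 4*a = (a)*(a^2 - 3*a - 4) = a*(a - 4)*(a + 1)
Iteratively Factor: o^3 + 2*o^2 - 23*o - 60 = (o + 4)*(o^2 - 2*o - 15) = (o - 5)*(o + 4)*(o + 3)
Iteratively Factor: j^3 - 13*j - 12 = (j - 4)*(j^2 + 4*j + 3) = (j - 4)*(j + 3)*(j + 1)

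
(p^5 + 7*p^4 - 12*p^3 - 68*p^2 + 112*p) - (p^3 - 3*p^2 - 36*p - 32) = p^5 + 7*p^4 - 13*p^3 - 65*p^2 + 148*p + 32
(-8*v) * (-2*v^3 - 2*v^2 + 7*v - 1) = 16*v^4 + 16*v^3 - 56*v^2 + 8*v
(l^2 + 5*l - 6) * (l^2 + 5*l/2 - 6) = l^4 + 15*l^3/2 + l^2/2 - 45*l + 36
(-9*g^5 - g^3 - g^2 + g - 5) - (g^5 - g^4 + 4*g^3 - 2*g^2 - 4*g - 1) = -10*g^5 + g^4 - 5*g^3 + g^2 + 5*g - 4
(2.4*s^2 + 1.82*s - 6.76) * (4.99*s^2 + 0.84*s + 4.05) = 11.976*s^4 + 11.0978*s^3 - 22.4836*s^2 + 1.6926*s - 27.378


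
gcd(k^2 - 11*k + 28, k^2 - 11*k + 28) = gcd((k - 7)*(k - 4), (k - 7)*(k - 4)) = k^2 - 11*k + 28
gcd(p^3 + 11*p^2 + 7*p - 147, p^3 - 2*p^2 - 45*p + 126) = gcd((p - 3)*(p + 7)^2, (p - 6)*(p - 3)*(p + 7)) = p^2 + 4*p - 21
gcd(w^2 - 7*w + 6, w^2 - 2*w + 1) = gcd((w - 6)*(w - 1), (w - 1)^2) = w - 1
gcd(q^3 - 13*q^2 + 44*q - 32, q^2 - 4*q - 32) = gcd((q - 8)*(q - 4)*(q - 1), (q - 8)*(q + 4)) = q - 8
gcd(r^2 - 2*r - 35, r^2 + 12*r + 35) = r + 5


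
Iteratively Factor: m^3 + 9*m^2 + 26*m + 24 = (m + 2)*(m^2 + 7*m + 12) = (m + 2)*(m + 4)*(m + 3)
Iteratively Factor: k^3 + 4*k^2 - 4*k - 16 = (k + 2)*(k^2 + 2*k - 8) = (k - 2)*(k + 2)*(k + 4)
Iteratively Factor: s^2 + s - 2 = (s + 2)*(s - 1)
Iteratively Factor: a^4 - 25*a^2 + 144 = (a - 3)*(a^3 + 3*a^2 - 16*a - 48) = (a - 3)*(a + 4)*(a^2 - a - 12) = (a - 3)*(a + 3)*(a + 4)*(a - 4)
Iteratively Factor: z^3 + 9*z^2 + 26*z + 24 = (z + 4)*(z^2 + 5*z + 6) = (z + 3)*(z + 4)*(z + 2)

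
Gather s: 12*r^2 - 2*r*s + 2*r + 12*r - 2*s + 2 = 12*r^2 + 14*r + s*(-2*r - 2) + 2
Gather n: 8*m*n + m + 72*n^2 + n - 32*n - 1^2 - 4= m + 72*n^2 + n*(8*m - 31) - 5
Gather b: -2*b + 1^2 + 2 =3 - 2*b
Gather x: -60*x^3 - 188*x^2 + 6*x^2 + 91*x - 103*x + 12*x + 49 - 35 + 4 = -60*x^3 - 182*x^2 + 18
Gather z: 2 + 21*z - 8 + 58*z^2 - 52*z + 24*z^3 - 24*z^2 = 24*z^3 + 34*z^2 - 31*z - 6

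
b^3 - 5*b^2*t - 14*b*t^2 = b*(b - 7*t)*(b + 2*t)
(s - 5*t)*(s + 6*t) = s^2 + s*t - 30*t^2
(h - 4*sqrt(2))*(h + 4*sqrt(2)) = h^2 - 32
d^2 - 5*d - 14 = (d - 7)*(d + 2)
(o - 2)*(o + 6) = o^2 + 4*o - 12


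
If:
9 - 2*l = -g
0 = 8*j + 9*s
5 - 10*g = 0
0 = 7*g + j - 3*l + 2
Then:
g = 1/2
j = 35/4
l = 19/4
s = -70/9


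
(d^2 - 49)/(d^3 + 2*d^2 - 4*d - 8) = (d^2 - 49)/(d^3 + 2*d^2 - 4*d - 8)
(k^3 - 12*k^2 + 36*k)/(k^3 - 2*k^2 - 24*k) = (k - 6)/(k + 4)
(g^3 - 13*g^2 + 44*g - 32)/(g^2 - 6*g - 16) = (g^2 - 5*g + 4)/(g + 2)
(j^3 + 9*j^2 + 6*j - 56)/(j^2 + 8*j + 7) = (j^2 + 2*j - 8)/(j + 1)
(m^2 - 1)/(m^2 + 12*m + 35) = (m^2 - 1)/(m^2 + 12*m + 35)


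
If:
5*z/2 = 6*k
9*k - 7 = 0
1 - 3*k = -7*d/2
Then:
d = 8/21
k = 7/9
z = 28/15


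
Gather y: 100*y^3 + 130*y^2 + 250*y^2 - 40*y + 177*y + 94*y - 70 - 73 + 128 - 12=100*y^3 + 380*y^2 + 231*y - 27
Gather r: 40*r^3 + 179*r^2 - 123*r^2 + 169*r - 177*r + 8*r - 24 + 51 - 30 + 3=40*r^3 + 56*r^2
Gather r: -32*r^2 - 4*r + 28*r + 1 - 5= -32*r^2 + 24*r - 4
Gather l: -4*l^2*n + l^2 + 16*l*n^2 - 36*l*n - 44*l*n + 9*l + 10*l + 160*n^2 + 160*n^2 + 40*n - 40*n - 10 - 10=l^2*(1 - 4*n) + l*(16*n^2 - 80*n + 19) + 320*n^2 - 20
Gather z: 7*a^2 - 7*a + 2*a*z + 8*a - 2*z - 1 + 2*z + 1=7*a^2 + 2*a*z + a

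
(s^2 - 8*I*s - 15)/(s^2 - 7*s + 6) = (s^2 - 8*I*s - 15)/(s^2 - 7*s + 6)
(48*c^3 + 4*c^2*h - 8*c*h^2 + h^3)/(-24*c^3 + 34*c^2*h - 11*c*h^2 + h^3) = (-2*c - h)/(c - h)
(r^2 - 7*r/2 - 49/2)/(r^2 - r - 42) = (r + 7/2)/(r + 6)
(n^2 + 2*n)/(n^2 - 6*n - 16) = n/(n - 8)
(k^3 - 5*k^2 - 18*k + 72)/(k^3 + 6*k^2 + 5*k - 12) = (k^2 - 9*k + 18)/(k^2 + 2*k - 3)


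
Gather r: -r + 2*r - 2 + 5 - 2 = r + 1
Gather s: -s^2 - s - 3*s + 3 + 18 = -s^2 - 4*s + 21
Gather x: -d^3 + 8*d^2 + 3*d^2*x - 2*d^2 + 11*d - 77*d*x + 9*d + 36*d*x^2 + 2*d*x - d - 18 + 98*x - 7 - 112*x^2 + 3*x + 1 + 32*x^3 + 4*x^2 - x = -d^3 + 6*d^2 + 19*d + 32*x^3 + x^2*(36*d - 108) + x*(3*d^2 - 75*d + 100) - 24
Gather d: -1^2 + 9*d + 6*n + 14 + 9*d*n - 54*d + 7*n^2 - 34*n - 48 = d*(9*n - 45) + 7*n^2 - 28*n - 35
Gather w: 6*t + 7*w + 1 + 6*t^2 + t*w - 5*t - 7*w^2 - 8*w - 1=6*t^2 + t - 7*w^2 + w*(t - 1)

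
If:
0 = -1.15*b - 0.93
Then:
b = -0.81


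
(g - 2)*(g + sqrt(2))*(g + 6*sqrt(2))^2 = g^4 - 2*g^3 + 13*sqrt(2)*g^3 - 26*sqrt(2)*g^2 + 96*g^2 - 192*g + 72*sqrt(2)*g - 144*sqrt(2)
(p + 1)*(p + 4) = p^2 + 5*p + 4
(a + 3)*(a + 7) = a^2 + 10*a + 21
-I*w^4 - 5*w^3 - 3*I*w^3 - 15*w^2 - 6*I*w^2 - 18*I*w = w*(w + 3)*(w - 6*I)*(-I*w + 1)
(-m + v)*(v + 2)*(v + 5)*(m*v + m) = -m^2*v^3 - 8*m^2*v^2 - 17*m^2*v - 10*m^2 + m*v^4 + 8*m*v^3 + 17*m*v^2 + 10*m*v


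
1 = 1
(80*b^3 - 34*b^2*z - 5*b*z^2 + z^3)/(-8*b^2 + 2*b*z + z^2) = (-40*b^2 - 3*b*z + z^2)/(4*b + z)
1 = 1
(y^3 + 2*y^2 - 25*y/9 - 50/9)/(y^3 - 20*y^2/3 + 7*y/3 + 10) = (3*y^2 + 11*y + 10)/(3*(y^2 - 5*y - 6))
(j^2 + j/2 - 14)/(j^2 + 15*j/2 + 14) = (2*j - 7)/(2*j + 7)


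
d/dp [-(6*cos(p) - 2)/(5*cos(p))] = 2*sin(p)/(5*cos(p)^2)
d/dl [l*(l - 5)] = 2*l - 5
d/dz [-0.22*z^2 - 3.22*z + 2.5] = -0.44*z - 3.22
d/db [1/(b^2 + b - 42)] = (-2*b - 1)/(b^2 + b - 42)^2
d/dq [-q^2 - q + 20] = -2*q - 1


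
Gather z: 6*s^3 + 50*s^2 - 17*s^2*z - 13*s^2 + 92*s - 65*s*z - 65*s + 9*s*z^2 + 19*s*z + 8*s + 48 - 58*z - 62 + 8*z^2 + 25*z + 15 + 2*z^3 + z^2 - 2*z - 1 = 6*s^3 + 37*s^2 + 35*s + 2*z^3 + z^2*(9*s + 9) + z*(-17*s^2 - 46*s - 35)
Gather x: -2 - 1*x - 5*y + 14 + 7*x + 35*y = 6*x + 30*y + 12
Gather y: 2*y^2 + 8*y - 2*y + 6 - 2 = 2*y^2 + 6*y + 4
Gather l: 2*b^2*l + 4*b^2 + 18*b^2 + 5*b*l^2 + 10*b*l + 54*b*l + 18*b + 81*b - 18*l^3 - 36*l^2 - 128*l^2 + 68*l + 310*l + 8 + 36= 22*b^2 + 99*b - 18*l^3 + l^2*(5*b - 164) + l*(2*b^2 + 64*b + 378) + 44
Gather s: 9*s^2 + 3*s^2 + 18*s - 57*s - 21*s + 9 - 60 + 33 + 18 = 12*s^2 - 60*s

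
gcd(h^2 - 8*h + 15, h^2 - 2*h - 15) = h - 5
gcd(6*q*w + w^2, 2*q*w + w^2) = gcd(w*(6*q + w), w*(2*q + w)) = w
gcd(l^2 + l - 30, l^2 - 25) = l - 5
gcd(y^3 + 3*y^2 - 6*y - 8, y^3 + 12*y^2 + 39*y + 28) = y^2 + 5*y + 4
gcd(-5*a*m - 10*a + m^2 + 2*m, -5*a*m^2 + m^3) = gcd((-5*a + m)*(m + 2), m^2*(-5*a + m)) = 5*a - m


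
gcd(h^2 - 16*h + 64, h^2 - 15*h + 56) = h - 8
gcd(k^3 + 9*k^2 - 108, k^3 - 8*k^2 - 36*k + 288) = k + 6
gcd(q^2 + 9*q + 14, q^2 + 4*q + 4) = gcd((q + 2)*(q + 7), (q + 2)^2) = q + 2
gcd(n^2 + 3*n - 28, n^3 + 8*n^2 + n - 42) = n + 7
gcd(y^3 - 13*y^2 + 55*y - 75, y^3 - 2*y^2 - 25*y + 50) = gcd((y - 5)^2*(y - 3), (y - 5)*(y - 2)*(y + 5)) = y - 5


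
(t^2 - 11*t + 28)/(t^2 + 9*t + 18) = (t^2 - 11*t + 28)/(t^2 + 9*t + 18)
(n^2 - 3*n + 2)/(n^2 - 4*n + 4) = (n - 1)/(n - 2)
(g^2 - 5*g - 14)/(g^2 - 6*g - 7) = (g + 2)/(g + 1)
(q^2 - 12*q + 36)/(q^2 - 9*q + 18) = (q - 6)/(q - 3)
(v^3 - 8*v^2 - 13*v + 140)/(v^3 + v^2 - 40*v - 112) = (v - 5)/(v + 4)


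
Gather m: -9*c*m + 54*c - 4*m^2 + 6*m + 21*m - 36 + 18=54*c - 4*m^2 + m*(27 - 9*c) - 18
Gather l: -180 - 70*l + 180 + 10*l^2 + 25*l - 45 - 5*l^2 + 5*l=5*l^2 - 40*l - 45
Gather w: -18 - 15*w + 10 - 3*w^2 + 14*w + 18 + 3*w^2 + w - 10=0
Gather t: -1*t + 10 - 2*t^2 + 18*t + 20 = -2*t^2 + 17*t + 30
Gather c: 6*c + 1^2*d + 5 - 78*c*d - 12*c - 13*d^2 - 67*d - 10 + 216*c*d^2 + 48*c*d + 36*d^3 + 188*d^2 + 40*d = c*(216*d^2 - 30*d - 6) + 36*d^3 + 175*d^2 - 26*d - 5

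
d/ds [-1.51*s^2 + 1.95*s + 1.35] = 1.95 - 3.02*s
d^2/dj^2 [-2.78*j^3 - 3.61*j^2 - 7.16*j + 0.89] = -16.68*j - 7.22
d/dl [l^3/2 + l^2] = l*(3*l + 4)/2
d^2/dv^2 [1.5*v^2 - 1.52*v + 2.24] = 3.00000000000000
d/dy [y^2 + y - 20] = 2*y + 1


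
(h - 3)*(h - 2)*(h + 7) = h^3 + 2*h^2 - 29*h + 42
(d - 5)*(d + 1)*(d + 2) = d^3 - 2*d^2 - 13*d - 10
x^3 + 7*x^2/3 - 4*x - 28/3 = (x - 2)*(x + 2)*(x + 7/3)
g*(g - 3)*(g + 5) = g^3 + 2*g^2 - 15*g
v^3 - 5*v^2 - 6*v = v*(v - 6)*(v + 1)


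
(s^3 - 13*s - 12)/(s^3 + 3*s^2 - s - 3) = (s - 4)/(s - 1)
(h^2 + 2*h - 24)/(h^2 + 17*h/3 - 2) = 3*(h - 4)/(3*h - 1)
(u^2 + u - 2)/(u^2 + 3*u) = (u^2 + u - 2)/(u*(u + 3))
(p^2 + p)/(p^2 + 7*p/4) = 4*(p + 1)/(4*p + 7)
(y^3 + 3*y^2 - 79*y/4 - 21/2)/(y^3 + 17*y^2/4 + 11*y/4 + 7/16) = 4*(2*y^2 + 5*y - 42)/(8*y^2 + 30*y + 7)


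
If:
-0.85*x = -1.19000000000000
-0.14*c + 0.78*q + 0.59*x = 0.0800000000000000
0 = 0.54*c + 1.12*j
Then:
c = 5.57142857142857*q + 5.32857142857143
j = -2.68622448979592*q - 2.56913265306122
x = 1.40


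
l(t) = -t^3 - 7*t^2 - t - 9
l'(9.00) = -370.00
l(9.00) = -1314.00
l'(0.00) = -1.00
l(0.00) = -9.00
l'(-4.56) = 0.46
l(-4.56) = -55.18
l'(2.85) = -65.27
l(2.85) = -91.86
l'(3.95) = -103.11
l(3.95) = -183.80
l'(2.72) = -61.28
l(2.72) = -83.63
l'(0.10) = -2.43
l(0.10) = -9.17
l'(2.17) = -45.51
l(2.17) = -54.35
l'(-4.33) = 3.37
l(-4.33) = -54.73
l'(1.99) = -40.74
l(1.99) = -46.59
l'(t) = -3*t^2 - 14*t - 1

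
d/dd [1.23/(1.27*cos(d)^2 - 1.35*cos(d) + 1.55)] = (3.1242*cos(d) - 1.6605)*sin(d)/(1.27*cos(d)^2 - 1.35*cos(d) + 1.55)^2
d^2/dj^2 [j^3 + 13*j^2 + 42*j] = 6*j + 26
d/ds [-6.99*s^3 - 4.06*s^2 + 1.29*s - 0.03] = -20.97*s^2 - 8.12*s + 1.29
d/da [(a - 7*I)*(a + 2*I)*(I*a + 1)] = 3*I*a^2 + 12*a + 9*I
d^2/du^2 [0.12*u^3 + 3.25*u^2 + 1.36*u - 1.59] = 0.72*u + 6.5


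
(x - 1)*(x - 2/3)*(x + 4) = x^3 + 7*x^2/3 - 6*x + 8/3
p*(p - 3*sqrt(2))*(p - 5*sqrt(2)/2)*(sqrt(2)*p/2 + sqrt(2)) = sqrt(2)*p^4/2 - 11*p^3/2 + sqrt(2)*p^3 - 11*p^2 + 15*sqrt(2)*p^2/2 + 15*sqrt(2)*p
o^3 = o^3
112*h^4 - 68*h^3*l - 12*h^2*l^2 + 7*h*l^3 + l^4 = (-2*h + l)^2*(4*h + l)*(7*h + l)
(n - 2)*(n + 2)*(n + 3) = n^3 + 3*n^2 - 4*n - 12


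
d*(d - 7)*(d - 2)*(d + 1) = d^4 - 8*d^3 + 5*d^2 + 14*d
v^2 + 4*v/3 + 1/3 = (v + 1/3)*(v + 1)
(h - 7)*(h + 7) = h^2 - 49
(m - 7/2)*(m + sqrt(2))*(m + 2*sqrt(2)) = m^3 - 7*m^2/2 + 3*sqrt(2)*m^2 - 21*sqrt(2)*m/2 + 4*m - 14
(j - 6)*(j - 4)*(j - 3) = j^3 - 13*j^2 + 54*j - 72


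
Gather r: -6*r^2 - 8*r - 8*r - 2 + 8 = -6*r^2 - 16*r + 6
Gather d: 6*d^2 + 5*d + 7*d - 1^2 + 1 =6*d^2 + 12*d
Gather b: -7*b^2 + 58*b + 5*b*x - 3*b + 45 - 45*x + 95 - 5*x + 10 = -7*b^2 + b*(5*x + 55) - 50*x + 150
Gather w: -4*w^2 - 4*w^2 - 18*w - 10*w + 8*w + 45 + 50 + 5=-8*w^2 - 20*w + 100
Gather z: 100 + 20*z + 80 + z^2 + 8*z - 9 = z^2 + 28*z + 171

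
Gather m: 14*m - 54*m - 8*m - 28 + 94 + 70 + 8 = 144 - 48*m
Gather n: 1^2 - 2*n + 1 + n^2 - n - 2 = n^2 - 3*n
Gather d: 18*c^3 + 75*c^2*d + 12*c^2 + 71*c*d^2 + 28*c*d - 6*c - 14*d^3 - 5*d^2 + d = 18*c^3 + 12*c^2 - 6*c - 14*d^3 + d^2*(71*c - 5) + d*(75*c^2 + 28*c + 1)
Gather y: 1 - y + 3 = 4 - y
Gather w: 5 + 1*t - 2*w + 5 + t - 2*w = 2*t - 4*w + 10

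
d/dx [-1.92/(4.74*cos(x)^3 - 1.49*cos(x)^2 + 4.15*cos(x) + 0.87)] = (-27.3024*cos(x)^2 + 5.7216*cos(x) - 7.968)*sin(x)/(4.74*cos(x)^3 - 1.49*cos(x)^2 + 4.15*cos(x) + 0.87)^2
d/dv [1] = 0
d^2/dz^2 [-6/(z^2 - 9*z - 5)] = 12*(-z^2 + 9*z + (2*z - 9)^2 + 5)/(-z^2 + 9*z + 5)^3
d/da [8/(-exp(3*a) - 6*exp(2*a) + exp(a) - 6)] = (24*exp(2*a) + 96*exp(a) - 8)*exp(a)/(exp(3*a) + 6*exp(2*a) - exp(a) + 6)^2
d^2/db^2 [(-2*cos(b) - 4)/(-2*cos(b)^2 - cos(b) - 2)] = 4*(-15*(1 - cos(b)^2)^2 - 2*cos(b)^5 + 10*cos(b)^3 + 10*cos(b)^2 + 7)/(2*cos(b)^2 + cos(b) + 2)^3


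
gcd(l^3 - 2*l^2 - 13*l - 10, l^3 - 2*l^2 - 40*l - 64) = l + 2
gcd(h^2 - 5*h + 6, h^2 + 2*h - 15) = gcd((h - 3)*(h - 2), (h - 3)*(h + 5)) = h - 3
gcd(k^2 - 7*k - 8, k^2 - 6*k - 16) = k - 8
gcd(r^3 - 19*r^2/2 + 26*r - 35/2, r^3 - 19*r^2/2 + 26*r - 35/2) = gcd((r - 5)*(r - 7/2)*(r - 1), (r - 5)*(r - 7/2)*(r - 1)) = r^3 - 19*r^2/2 + 26*r - 35/2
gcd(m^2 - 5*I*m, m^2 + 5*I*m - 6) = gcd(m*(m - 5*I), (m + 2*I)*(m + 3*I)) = 1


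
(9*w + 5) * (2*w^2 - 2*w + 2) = 18*w^3 - 8*w^2 + 8*w + 10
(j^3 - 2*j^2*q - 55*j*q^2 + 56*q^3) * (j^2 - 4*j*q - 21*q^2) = j^5 - 6*j^4*q - 68*j^3*q^2 + 318*j^2*q^3 + 931*j*q^4 - 1176*q^5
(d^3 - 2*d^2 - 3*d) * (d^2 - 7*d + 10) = d^5 - 9*d^4 + 21*d^3 + d^2 - 30*d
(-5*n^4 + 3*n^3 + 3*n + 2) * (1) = -5*n^4 + 3*n^3 + 3*n + 2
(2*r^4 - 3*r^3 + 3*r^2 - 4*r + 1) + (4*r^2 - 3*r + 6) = 2*r^4 - 3*r^3 + 7*r^2 - 7*r + 7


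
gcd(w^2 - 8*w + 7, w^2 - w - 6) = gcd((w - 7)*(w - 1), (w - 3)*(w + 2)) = 1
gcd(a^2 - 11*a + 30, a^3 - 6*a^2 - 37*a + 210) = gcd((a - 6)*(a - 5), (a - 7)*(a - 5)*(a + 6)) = a - 5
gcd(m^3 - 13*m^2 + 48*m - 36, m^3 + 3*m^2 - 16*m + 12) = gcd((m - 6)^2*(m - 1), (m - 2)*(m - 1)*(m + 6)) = m - 1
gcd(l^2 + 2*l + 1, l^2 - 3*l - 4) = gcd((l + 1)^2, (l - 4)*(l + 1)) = l + 1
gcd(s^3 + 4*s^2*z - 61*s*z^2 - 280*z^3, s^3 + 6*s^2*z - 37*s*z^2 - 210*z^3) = s^2 + 12*s*z + 35*z^2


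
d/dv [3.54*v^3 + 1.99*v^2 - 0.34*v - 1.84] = 10.62*v^2 + 3.98*v - 0.34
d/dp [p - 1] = 1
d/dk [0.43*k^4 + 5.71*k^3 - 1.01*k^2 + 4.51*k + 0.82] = 1.72*k^3 + 17.13*k^2 - 2.02*k + 4.51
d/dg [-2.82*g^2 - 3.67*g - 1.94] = -5.64*g - 3.67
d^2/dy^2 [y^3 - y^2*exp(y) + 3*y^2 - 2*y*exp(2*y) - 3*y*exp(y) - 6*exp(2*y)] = -y^2*exp(y) - 8*y*exp(2*y) - 7*y*exp(y) + 6*y - 32*exp(2*y) - 8*exp(y) + 6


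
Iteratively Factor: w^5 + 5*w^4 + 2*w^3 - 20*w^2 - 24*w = (w + 3)*(w^4 + 2*w^3 - 4*w^2 - 8*w) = (w + 2)*(w + 3)*(w^3 - 4*w) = (w + 2)^2*(w + 3)*(w^2 - 2*w) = (w - 2)*(w + 2)^2*(w + 3)*(w)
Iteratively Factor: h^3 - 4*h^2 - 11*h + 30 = (h - 2)*(h^2 - 2*h - 15) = (h - 2)*(h + 3)*(h - 5)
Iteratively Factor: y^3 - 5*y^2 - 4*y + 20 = (y - 2)*(y^2 - 3*y - 10) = (y - 5)*(y - 2)*(y + 2)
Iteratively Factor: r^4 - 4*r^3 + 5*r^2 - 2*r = (r - 1)*(r^3 - 3*r^2 + 2*r) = (r - 1)^2*(r^2 - 2*r) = r*(r - 1)^2*(r - 2)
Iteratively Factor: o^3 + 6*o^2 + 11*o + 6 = (o + 3)*(o^2 + 3*o + 2) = (o + 2)*(o + 3)*(o + 1)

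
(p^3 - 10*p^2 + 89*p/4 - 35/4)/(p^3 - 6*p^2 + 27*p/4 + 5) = (2*p^2 - 15*p + 7)/(2*p^2 - 7*p - 4)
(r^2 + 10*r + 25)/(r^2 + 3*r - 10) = (r + 5)/(r - 2)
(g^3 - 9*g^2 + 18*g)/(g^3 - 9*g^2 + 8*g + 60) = g*(g - 3)/(g^2 - 3*g - 10)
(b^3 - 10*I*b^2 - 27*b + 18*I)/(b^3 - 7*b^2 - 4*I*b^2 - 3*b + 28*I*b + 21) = (b - 6*I)/(b - 7)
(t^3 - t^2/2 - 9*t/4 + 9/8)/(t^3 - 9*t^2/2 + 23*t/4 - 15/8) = (2*t + 3)/(2*t - 5)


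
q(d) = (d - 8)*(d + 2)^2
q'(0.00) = -28.00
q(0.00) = -32.00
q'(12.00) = 308.00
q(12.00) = 784.00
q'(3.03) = -24.70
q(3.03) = -125.75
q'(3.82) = -14.78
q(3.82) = -141.59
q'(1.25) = -33.31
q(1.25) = -71.30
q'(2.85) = -26.43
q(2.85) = -121.14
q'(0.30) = -30.13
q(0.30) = -40.73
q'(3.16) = -23.32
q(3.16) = -128.87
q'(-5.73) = 116.34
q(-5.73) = -191.02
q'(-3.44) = 35.02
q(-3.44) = -23.72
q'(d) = (d - 8)*(2*d + 4) + (d + 2)^2 = (d + 2)*(3*d - 14)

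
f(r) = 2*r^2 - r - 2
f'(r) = 4*r - 1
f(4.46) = 33.32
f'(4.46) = 16.84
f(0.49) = -2.01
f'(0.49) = 0.96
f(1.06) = -0.81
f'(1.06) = 3.24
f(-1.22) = 2.20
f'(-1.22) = -5.88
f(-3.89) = 32.15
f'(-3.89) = -16.56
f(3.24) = 15.76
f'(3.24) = 11.96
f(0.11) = -2.09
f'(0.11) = -0.56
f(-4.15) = 36.60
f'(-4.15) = -17.60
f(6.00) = 64.00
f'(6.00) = 23.00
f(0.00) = -2.00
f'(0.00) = -1.00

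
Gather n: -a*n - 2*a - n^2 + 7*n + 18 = -2*a - n^2 + n*(7 - a) + 18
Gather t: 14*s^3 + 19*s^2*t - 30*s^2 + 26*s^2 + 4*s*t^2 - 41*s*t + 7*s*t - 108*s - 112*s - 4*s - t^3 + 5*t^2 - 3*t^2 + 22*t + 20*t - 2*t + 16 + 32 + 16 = 14*s^3 - 4*s^2 - 224*s - t^3 + t^2*(4*s + 2) + t*(19*s^2 - 34*s + 40) + 64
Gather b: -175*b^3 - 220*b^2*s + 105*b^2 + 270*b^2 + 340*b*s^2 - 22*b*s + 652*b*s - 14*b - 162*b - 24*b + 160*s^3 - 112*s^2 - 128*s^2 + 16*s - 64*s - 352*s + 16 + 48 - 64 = -175*b^3 + b^2*(375 - 220*s) + b*(340*s^2 + 630*s - 200) + 160*s^3 - 240*s^2 - 400*s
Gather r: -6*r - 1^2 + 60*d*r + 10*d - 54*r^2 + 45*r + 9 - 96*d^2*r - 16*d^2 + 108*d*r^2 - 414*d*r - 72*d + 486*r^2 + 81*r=-16*d^2 - 62*d + r^2*(108*d + 432) + r*(-96*d^2 - 354*d + 120) + 8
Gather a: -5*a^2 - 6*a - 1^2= -5*a^2 - 6*a - 1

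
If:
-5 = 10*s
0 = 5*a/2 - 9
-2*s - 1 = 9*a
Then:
No Solution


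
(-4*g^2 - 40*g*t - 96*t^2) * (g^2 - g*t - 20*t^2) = -4*g^4 - 36*g^3*t + 24*g^2*t^2 + 896*g*t^3 + 1920*t^4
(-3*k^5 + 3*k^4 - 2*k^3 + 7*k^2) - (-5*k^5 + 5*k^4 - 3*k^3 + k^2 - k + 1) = 2*k^5 - 2*k^4 + k^3 + 6*k^2 + k - 1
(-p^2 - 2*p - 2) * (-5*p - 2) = 5*p^3 + 12*p^2 + 14*p + 4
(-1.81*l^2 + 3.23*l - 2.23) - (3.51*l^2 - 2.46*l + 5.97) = -5.32*l^2 + 5.69*l - 8.2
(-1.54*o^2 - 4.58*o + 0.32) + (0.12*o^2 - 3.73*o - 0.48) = -1.42*o^2 - 8.31*o - 0.16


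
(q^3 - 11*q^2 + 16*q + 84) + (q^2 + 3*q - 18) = q^3 - 10*q^2 + 19*q + 66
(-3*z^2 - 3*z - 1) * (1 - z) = 3*z^3 - 2*z - 1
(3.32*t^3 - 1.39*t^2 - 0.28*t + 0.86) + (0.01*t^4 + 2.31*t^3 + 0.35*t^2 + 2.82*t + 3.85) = 0.01*t^4 + 5.63*t^3 - 1.04*t^2 + 2.54*t + 4.71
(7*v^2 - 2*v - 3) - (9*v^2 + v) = -2*v^2 - 3*v - 3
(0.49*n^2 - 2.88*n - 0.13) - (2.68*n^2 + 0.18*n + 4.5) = -2.19*n^2 - 3.06*n - 4.63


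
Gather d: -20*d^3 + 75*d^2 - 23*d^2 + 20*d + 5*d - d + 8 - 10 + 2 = -20*d^3 + 52*d^2 + 24*d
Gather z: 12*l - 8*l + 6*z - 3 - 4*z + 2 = 4*l + 2*z - 1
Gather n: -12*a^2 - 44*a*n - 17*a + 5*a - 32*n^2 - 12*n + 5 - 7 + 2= -12*a^2 - 12*a - 32*n^2 + n*(-44*a - 12)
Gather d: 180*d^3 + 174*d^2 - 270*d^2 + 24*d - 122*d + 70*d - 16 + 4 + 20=180*d^3 - 96*d^2 - 28*d + 8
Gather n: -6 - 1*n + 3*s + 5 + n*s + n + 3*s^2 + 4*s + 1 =n*s + 3*s^2 + 7*s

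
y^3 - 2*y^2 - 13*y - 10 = (y - 5)*(y + 1)*(y + 2)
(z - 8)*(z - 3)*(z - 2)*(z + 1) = z^4 - 12*z^3 + 33*z^2 - 2*z - 48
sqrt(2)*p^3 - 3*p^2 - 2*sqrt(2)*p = p*(p - 2*sqrt(2))*(sqrt(2)*p + 1)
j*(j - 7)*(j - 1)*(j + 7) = j^4 - j^3 - 49*j^2 + 49*j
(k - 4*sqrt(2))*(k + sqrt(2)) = k^2 - 3*sqrt(2)*k - 8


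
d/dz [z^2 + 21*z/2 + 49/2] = 2*z + 21/2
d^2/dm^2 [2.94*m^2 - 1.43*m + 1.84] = 5.88000000000000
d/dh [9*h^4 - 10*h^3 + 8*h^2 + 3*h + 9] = 36*h^3 - 30*h^2 + 16*h + 3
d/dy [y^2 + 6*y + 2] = 2*y + 6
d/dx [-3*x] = -3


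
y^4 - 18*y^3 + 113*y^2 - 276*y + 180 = (y - 6)^2*(y - 5)*(y - 1)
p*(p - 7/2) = p^2 - 7*p/2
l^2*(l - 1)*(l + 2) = l^4 + l^3 - 2*l^2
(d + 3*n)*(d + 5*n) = d^2 + 8*d*n + 15*n^2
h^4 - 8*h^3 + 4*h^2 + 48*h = h*(h - 6)*(h - 4)*(h + 2)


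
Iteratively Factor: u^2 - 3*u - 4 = (u + 1)*(u - 4)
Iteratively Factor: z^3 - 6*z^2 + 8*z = (z - 4)*(z^2 - 2*z) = z*(z - 4)*(z - 2)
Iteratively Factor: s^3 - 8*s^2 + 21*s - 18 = (s - 2)*(s^2 - 6*s + 9) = (s - 3)*(s - 2)*(s - 3)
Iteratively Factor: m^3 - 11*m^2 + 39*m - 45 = (m - 5)*(m^2 - 6*m + 9) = (m - 5)*(m - 3)*(m - 3)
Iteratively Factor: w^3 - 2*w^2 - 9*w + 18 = (w - 3)*(w^2 + w - 6) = (w - 3)*(w + 3)*(w - 2)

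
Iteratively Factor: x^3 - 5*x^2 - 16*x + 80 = (x - 5)*(x^2 - 16) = (x - 5)*(x + 4)*(x - 4)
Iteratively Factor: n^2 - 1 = (n + 1)*(n - 1)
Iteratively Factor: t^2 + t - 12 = (t - 3)*(t + 4)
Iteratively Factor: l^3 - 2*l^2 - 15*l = (l - 5)*(l^2 + 3*l) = l*(l - 5)*(l + 3)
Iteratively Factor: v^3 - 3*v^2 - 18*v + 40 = (v + 4)*(v^2 - 7*v + 10) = (v - 2)*(v + 4)*(v - 5)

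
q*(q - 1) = q^2 - q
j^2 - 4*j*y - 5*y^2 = (j - 5*y)*(j + y)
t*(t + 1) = t^2 + t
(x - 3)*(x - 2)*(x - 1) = x^3 - 6*x^2 + 11*x - 6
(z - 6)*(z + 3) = z^2 - 3*z - 18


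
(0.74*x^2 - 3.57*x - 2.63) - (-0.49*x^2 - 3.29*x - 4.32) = 1.23*x^2 - 0.28*x + 1.69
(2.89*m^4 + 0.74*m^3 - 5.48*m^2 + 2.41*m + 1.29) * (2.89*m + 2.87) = 8.3521*m^5 + 10.4329*m^4 - 13.7134*m^3 - 8.7627*m^2 + 10.6448*m + 3.7023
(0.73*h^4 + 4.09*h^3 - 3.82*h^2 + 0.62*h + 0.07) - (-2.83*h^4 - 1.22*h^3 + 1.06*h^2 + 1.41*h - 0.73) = 3.56*h^4 + 5.31*h^3 - 4.88*h^2 - 0.79*h + 0.8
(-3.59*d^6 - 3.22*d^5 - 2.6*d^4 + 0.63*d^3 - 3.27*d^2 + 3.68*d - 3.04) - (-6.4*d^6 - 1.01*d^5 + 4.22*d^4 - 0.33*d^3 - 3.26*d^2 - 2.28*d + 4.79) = 2.81*d^6 - 2.21*d^5 - 6.82*d^4 + 0.96*d^3 - 0.0100000000000002*d^2 + 5.96*d - 7.83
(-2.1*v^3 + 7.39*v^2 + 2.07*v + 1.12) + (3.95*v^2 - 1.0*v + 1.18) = -2.1*v^3 + 11.34*v^2 + 1.07*v + 2.3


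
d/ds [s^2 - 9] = 2*s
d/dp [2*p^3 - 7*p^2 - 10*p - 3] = 6*p^2 - 14*p - 10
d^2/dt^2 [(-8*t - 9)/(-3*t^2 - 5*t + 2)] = 2*((6*t + 5)^2*(8*t + 9) - (72*t + 67)*(3*t^2 + 5*t - 2))/(3*t^2 + 5*t - 2)^3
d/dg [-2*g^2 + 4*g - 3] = 4 - 4*g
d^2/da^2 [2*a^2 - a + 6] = 4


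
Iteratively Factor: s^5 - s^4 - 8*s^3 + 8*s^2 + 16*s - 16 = (s - 2)*(s^4 + s^3 - 6*s^2 - 4*s + 8) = (s - 2)*(s + 2)*(s^3 - s^2 - 4*s + 4) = (s - 2)*(s + 2)^2*(s^2 - 3*s + 2) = (s - 2)^2*(s + 2)^2*(s - 1)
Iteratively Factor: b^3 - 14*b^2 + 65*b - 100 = (b - 4)*(b^2 - 10*b + 25) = (b - 5)*(b - 4)*(b - 5)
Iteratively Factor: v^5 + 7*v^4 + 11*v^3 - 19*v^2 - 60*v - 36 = (v + 3)*(v^4 + 4*v^3 - v^2 - 16*v - 12) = (v + 1)*(v + 3)*(v^3 + 3*v^2 - 4*v - 12) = (v + 1)*(v + 3)^2*(v^2 - 4) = (v + 1)*(v + 2)*(v + 3)^2*(v - 2)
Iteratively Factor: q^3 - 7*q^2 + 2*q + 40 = (q - 5)*(q^2 - 2*q - 8) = (q - 5)*(q - 4)*(q + 2)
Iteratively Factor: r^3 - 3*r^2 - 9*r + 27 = (r - 3)*(r^2 - 9) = (r - 3)^2*(r + 3)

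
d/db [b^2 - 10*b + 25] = 2*b - 10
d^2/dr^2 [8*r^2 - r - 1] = 16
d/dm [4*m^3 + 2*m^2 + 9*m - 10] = 12*m^2 + 4*m + 9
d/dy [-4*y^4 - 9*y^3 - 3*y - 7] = -16*y^3 - 27*y^2 - 3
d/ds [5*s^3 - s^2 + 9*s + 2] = 15*s^2 - 2*s + 9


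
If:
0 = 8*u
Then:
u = 0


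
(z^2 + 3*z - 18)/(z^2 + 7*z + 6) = (z - 3)/(z + 1)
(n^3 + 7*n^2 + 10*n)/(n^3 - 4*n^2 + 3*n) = (n^2 + 7*n + 10)/(n^2 - 4*n + 3)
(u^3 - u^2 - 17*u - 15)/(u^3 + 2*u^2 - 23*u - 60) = (u + 1)/(u + 4)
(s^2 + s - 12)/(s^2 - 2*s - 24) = (s - 3)/(s - 6)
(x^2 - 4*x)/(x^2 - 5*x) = (x - 4)/(x - 5)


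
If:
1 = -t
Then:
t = -1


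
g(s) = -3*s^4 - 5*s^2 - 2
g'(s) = -12*s^3 - 10*s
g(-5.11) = -2178.09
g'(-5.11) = 1652.29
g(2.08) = -79.79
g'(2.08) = -128.79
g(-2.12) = -85.07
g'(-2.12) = 135.54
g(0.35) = -2.66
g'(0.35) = -4.01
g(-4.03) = -874.50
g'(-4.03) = 825.71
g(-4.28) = -1100.28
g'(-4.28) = 983.63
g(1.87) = -56.17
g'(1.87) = -97.17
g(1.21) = -15.75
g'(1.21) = -33.36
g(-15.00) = -153002.00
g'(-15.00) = 40650.00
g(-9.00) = -20090.00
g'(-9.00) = 8838.00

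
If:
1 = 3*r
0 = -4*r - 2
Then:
No Solution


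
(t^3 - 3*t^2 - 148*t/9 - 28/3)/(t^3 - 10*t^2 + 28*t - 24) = (t^2 + 3*t + 14/9)/(t^2 - 4*t + 4)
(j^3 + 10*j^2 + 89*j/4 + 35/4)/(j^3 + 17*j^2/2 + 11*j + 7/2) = (j + 5/2)/(j + 1)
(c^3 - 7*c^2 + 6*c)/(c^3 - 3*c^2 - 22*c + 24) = c/(c + 4)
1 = 1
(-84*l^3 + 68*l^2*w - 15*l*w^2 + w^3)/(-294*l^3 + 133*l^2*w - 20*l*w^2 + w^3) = (-2*l + w)/(-7*l + w)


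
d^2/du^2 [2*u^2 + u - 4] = 4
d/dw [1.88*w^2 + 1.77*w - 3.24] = 3.76*w + 1.77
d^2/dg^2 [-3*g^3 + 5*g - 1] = -18*g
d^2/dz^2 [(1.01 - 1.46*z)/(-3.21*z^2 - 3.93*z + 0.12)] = ((1.46*z - 1.01)*(6.42*z + 3.93)*(12.84*z + 7.86) - (28.1196*z + 4.9914)*(3.21*z^2 + 3.93*z - 0.12))/(3.21*z^2 + 3.93*z - 0.12)^3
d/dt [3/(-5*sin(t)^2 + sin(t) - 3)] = 3*(10*sin(t) - 1)*cos(t)/(5*sin(t)^2 - sin(t) + 3)^2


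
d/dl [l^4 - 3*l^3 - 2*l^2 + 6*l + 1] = 4*l^3 - 9*l^2 - 4*l + 6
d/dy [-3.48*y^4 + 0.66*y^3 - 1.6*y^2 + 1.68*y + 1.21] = -13.92*y^3 + 1.98*y^2 - 3.2*y + 1.68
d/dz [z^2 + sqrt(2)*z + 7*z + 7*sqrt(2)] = 2*z + sqrt(2) + 7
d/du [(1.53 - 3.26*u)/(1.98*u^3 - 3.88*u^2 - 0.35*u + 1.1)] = (12.9096*u^3 - 21.737*u^2 + 11.8728*u - 3.0505)/(3.9204*u^6 - 15.3648*u^5 + 13.6684*u^4 + 7.072*u^3 - 8.4135*u^2 - 0.77*u + 1.21)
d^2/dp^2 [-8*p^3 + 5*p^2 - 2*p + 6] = 10 - 48*p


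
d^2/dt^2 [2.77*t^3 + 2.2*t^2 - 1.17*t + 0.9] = 16.62*t + 4.4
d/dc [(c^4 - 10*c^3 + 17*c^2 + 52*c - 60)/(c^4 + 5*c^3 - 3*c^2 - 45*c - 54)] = (15*c^3 - 145*c^2 + 429*c - 459)/(c^5 + 3*c^4 - 18*c^3 - 54*c^2 + 81*c + 243)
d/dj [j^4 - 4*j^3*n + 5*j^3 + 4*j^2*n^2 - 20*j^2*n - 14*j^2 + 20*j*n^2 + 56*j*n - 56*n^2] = 4*j^3 - 12*j^2*n + 15*j^2 + 8*j*n^2 - 40*j*n - 28*j + 20*n^2 + 56*n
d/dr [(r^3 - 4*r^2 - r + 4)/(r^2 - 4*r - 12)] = (r^4 - 8*r^3 - 19*r^2 + 88*r + 28)/(r^4 - 8*r^3 - 8*r^2 + 96*r + 144)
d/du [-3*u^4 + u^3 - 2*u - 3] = -12*u^3 + 3*u^2 - 2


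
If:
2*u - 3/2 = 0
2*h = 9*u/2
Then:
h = 27/16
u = 3/4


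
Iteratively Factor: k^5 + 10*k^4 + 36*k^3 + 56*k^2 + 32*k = (k + 2)*(k^4 + 8*k^3 + 20*k^2 + 16*k) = (k + 2)^2*(k^3 + 6*k^2 + 8*k) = (k + 2)^3*(k^2 + 4*k) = (k + 2)^3*(k + 4)*(k)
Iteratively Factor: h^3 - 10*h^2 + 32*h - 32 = (h - 2)*(h^2 - 8*h + 16) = (h - 4)*(h - 2)*(h - 4)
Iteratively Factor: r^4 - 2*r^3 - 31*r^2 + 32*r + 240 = (r + 4)*(r^3 - 6*r^2 - 7*r + 60) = (r + 3)*(r + 4)*(r^2 - 9*r + 20) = (r - 5)*(r + 3)*(r + 4)*(r - 4)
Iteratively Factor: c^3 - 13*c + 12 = (c - 1)*(c^2 + c - 12) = (c - 1)*(c + 4)*(c - 3)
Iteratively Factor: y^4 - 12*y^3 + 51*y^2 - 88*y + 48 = (y - 3)*(y^3 - 9*y^2 + 24*y - 16) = (y - 4)*(y - 3)*(y^2 - 5*y + 4) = (y - 4)^2*(y - 3)*(y - 1)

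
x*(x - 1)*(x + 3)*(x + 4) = x^4 + 6*x^3 + 5*x^2 - 12*x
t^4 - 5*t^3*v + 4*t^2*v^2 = t^2*(t - 4*v)*(t - v)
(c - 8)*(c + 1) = c^2 - 7*c - 8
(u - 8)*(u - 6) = u^2 - 14*u + 48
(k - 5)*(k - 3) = k^2 - 8*k + 15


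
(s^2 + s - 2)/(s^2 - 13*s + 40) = (s^2 + s - 2)/(s^2 - 13*s + 40)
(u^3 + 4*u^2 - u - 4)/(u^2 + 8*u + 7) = (u^2 + 3*u - 4)/(u + 7)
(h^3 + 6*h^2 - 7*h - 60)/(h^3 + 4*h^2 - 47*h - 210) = (h^2 + h - 12)/(h^2 - h - 42)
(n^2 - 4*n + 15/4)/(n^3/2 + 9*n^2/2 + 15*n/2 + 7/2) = (4*n^2 - 16*n + 15)/(2*(n^3 + 9*n^2 + 15*n + 7))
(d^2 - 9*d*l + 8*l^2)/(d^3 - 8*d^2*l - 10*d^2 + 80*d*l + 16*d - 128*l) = (d - l)/(d^2 - 10*d + 16)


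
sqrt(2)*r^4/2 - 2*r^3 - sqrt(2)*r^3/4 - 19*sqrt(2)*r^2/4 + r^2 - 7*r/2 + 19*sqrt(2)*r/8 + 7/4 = (r - 1/2)*(r - 7*sqrt(2)/2)*(r + sqrt(2)/2)*(sqrt(2)*r/2 + 1)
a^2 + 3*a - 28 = (a - 4)*(a + 7)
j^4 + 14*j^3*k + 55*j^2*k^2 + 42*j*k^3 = j*(j + k)*(j + 6*k)*(j + 7*k)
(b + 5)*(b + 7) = b^2 + 12*b + 35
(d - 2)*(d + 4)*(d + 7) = d^3 + 9*d^2 + 6*d - 56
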